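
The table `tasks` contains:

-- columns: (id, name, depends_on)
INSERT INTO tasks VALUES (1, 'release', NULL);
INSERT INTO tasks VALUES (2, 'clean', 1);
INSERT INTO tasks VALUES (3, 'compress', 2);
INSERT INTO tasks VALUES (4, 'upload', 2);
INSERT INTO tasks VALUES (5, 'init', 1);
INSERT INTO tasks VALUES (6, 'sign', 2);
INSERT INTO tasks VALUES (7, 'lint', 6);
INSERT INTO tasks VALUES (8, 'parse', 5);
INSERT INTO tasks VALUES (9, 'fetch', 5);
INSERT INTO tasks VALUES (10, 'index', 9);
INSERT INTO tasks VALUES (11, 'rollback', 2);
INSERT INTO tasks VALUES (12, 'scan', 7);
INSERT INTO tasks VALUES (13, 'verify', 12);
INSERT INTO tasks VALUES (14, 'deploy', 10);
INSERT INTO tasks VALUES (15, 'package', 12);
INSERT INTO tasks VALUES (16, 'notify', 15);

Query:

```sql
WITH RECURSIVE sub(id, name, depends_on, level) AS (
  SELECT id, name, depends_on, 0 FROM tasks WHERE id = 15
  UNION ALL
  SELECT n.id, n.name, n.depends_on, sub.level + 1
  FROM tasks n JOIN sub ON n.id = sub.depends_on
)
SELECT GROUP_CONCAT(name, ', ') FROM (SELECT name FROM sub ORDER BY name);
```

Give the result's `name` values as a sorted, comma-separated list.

Base: id=15 (package), depends_on=12, level 0.
Iteration 1: join on id=12 -> scan (id 12, depends_on=7, level 1).
Iteration 2: join on id=7 -> lint (id 7, depends_on=6, level 2).
Iteration 3: join on id=6 -> sign (id 6, depends_on=2, level 3).
Iteration 4: join on id=2 -> clean (id 2, depends_on=1, level 4).
Iteration 5: join on id=1 -> release (id 1, depends_on=NULL, level 5).
Iteration 6: depends_on is NULL; no match; recursion stops.

clean, lint, package, release, scan, sign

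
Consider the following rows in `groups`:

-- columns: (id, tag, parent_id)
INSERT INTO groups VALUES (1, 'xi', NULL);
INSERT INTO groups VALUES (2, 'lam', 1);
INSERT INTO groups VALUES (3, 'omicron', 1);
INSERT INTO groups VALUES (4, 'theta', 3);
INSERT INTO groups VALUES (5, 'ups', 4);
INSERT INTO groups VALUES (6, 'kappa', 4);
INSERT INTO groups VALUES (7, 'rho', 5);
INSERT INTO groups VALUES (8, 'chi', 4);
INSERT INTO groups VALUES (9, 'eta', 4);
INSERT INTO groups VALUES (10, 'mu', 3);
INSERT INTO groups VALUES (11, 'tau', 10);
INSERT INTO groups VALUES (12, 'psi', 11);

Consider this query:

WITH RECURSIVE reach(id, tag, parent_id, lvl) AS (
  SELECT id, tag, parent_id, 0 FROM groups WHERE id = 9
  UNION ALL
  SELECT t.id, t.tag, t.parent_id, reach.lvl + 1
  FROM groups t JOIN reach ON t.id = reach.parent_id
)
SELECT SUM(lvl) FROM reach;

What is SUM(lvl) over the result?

Base: id=9 (eta), parent_id=4, lvl 0.
Iteration 1: join on id=4 -> theta (id 4, parent_id=3, lvl 1).
Iteration 2: join on id=3 -> omicron (id 3, parent_id=1, lvl 2).
Iteration 3: join on id=1 -> xi (id 1, parent_id=NULL, lvl 3).
Iteration 4: parent_id is NULL; no match; recursion stops.
SUM(lvl) = 0 + 1 + 2 + 3 = 6.

6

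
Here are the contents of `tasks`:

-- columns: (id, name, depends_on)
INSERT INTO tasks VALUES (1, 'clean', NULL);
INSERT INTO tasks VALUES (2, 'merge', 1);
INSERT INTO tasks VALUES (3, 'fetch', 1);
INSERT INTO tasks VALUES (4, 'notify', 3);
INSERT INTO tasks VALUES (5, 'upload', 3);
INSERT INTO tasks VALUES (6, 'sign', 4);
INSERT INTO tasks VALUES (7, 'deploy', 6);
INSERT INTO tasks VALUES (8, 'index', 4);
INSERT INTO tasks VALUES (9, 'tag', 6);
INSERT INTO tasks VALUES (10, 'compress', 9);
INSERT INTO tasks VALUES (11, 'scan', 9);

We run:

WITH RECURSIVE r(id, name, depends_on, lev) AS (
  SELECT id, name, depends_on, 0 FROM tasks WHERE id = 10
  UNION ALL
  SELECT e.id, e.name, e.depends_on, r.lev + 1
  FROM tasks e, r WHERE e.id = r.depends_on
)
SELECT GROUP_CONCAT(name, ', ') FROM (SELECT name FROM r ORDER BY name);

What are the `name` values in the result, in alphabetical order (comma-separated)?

Base: id=10 (compress), depends_on=9, lev 0.
Iteration 1: join on id=9 -> tag (id 9, depends_on=6, lev 1).
Iteration 2: join on id=6 -> sign (id 6, depends_on=4, lev 2).
Iteration 3: join on id=4 -> notify (id 4, depends_on=3, lev 3).
Iteration 4: join on id=3 -> fetch (id 3, depends_on=1, lev 4).
Iteration 5: join on id=1 -> clean (id 1, depends_on=NULL, lev 5).
Iteration 6: depends_on is NULL; no match; recursion stops.

clean, compress, fetch, notify, sign, tag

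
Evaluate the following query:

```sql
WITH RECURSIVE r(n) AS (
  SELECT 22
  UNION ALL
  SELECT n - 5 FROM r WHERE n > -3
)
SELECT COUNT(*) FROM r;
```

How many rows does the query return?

6

Base: n=22.
Iteration 1: 22 > -3 holds -> n = 22 - 5 = 17.
Iteration 2: 17 > -3 holds -> n = 17 - 5 = 12.
Iteration 3: 12 > -3 holds -> n = 12 - 5 = 7.
Iteration 4: 7 > -3 holds -> n = 7 - 5 = 2.
Iteration 5: 2 > -3 holds -> n = 2 - 5 = -3.
Iteration 6: -3 > -3 fails; recursion stops.
Total rows emitted: 6.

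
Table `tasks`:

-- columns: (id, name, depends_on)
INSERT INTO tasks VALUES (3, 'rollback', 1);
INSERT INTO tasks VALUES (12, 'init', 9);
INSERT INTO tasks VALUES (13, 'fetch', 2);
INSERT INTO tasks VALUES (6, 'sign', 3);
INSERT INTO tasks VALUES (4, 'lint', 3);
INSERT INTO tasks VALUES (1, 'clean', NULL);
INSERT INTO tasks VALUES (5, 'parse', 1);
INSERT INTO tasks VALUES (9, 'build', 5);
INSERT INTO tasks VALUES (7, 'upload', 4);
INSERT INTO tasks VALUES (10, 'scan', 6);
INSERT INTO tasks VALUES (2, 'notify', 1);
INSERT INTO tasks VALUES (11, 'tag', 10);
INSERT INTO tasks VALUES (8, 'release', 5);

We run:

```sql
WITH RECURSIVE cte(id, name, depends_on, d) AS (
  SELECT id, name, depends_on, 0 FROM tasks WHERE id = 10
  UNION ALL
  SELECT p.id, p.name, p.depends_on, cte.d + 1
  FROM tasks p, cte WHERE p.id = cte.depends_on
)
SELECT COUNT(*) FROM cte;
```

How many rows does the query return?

Base: id=10 (scan), depends_on=6, d 0.
Iteration 1: join on id=6 -> sign (id 6, depends_on=3, d 1).
Iteration 2: join on id=3 -> rollback (id 3, depends_on=1, d 2).
Iteration 3: join on id=1 -> clean (id 1, depends_on=NULL, d 3).
Iteration 4: depends_on is NULL; no match; recursion stops.
Total rows emitted: 4.

4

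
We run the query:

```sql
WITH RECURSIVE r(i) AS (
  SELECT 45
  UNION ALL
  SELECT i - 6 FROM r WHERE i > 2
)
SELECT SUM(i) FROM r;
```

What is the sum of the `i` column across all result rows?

Base: i=45.
Iteration 1: 45 > 2 holds -> i = 45 - 6 = 39.
Iteration 2: 39 > 2 holds -> i = 39 - 6 = 33.
Iteration 3: 33 > 2 holds -> i = 33 - 6 = 27.
Iteration 4: 27 > 2 holds -> i = 27 - 6 = 21.
Iteration 5: 21 > 2 holds -> i = 21 - 6 = 15.
Iteration 6: 15 > 2 holds -> i = 15 - 6 = 9.
Iteration 7: 9 > 2 holds -> i = 9 - 6 = 3.
Iteration 8: 3 > 2 holds -> i = 3 - 6 = -3.
Iteration 9: -3 > 2 fails; recursion stops.
SUM(i) = 45 + 39 + 33 + 27 + 21 + 15 + 9 + 3 + -3 = 189.

189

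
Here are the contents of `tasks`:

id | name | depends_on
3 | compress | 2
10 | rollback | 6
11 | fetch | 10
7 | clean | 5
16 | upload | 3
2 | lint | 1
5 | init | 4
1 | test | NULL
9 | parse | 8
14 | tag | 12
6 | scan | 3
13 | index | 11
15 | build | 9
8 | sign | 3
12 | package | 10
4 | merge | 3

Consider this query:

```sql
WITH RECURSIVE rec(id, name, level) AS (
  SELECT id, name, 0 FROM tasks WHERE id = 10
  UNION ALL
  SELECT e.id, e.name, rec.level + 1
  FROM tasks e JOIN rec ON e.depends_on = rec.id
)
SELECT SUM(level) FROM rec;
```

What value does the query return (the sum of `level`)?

6

Base: id=10 (rollback) at level 0.
Iteration 1: rows with depends_on in {10} -> fetch (id 11, level 1), package (id 12, level 1).
Iteration 2: rows with depends_on in {11,12} -> index (id 13, level 2), tag (id 14, level 2).
Iteration 3: no rows with depends_on in {13,14}; recursion stops.
SUM(level) = 0 + 1 + 1 + 2 + 2 = 6.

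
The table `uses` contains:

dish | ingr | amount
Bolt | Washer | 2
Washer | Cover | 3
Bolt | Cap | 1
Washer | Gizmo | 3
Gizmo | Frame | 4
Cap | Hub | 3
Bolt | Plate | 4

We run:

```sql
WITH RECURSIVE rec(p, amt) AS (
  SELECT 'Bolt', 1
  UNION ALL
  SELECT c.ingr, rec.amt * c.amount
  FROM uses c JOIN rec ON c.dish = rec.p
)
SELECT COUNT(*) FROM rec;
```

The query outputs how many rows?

Base: (Bolt, amt=1).
Iteration 1: components of {Bolt} -> Cap = 1*1 = 1, Plate = 1*4 = 4, Washer = 1*2 = 2.
Iteration 2: components of {Cap,Plate,Washer} -> Cover = 2*3 = 6, Gizmo = 2*3 = 6, Hub = 1*3 = 3.
Iteration 3: components of {Cover,Gizmo,Hub} -> Frame = 6*4 = 24.
Iteration 4: no further components; recursion stops.
Total rows emitted: 8.

8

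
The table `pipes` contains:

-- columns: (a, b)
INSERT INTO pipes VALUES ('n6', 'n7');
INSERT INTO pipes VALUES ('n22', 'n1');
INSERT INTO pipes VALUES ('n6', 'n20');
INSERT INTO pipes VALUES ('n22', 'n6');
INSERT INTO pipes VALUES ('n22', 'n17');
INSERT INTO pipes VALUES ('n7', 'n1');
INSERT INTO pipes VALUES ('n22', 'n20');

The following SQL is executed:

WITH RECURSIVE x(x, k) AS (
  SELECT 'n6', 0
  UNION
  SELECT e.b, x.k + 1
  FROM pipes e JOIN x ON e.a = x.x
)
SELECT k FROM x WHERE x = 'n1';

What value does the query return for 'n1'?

2

Base: (n6, k=0).
Iteration 1: edges from {n6} -> (n20, k=1), (n7, k=1).
Iteration 2: edges from {n20,n7} -> (n1, k=2).
Iteration 3: no outgoing edges from {n1}; recursion stops.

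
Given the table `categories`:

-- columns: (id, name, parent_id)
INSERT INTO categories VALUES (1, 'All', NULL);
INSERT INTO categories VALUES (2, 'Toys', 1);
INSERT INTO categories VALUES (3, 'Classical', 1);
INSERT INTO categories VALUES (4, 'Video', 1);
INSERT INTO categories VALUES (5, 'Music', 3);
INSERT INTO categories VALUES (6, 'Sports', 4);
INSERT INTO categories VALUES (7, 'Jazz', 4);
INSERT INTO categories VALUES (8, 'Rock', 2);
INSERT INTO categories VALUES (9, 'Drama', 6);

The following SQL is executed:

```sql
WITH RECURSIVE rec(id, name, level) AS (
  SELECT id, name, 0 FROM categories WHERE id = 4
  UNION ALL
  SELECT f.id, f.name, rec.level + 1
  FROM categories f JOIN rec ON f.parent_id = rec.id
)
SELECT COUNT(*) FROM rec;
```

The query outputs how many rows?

Base: id=4 (Video) at level 0.
Iteration 1: rows with parent_id in {4} -> Sports (id 6, level 1), Jazz (id 7, level 1).
Iteration 2: rows with parent_id in {6,7} -> Drama (id 9, level 2).
Iteration 3: no rows with parent_id in {9}; recursion stops.
Total rows emitted: 4.

4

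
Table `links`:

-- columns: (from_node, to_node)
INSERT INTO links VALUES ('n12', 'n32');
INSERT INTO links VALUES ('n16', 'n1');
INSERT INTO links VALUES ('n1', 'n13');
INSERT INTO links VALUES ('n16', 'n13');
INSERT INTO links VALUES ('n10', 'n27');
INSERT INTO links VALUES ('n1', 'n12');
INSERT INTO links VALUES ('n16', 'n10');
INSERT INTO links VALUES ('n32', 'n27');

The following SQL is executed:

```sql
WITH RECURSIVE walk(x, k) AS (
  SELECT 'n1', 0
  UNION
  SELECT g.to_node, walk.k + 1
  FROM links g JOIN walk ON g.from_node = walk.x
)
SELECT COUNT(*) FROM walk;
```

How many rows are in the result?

Base: (n1, k=0).
Iteration 1: edges from {n1} -> (n12, k=1), (n13, k=1).
Iteration 2: edges from {n12,n13} -> (n32, k=2).
Iteration 3: edges from {n32} -> (n27, k=3).
Iteration 4: no outgoing edges from {n27}; recursion stops.
Total rows emitted: 5.

5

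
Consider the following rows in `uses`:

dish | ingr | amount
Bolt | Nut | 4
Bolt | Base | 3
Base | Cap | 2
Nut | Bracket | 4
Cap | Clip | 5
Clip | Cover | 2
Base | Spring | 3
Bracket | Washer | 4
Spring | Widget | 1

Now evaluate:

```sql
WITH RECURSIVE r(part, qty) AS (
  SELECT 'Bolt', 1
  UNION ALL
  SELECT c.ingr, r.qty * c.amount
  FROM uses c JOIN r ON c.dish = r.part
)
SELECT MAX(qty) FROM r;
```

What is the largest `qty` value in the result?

64

Base: (Bolt, qty=1).
Iteration 1: components of {Bolt} -> Base = 1*3 = 3, Nut = 1*4 = 4.
Iteration 2: components of {Base,Nut} -> Bracket = 4*4 = 16, Cap = 3*2 = 6, Spring = 3*3 = 9.
Iteration 3: components of {Bracket,Cap,Spring} -> Clip = 6*5 = 30, Washer = 16*4 = 64, Widget = 9*1 = 9.
Iteration 4: components of {Clip,Washer,Widget} -> Cover = 30*2 = 60.
Iteration 5: no further components; recursion stops.
qty values: 1, 4, 3, 16, 6, 9, 64, 30, 9, 60; the maximum is 64.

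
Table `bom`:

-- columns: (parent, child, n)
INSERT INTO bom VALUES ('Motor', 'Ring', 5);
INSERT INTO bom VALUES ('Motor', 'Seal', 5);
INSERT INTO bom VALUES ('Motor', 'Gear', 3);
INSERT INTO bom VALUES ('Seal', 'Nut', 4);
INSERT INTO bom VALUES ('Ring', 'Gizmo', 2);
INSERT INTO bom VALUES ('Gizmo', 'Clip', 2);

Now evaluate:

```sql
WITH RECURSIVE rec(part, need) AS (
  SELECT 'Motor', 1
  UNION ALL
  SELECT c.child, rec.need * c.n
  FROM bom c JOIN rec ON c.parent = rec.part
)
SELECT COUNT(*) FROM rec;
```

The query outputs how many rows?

7

Base: (Motor, need=1).
Iteration 1: components of {Motor} -> Gear = 1*3 = 3, Ring = 1*5 = 5, Seal = 1*5 = 5.
Iteration 2: components of {Gear,Ring,Seal} -> Gizmo = 5*2 = 10, Nut = 5*4 = 20.
Iteration 3: components of {Gizmo,Nut} -> Clip = 10*2 = 20.
Iteration 4: no further components; recursion stops.
Total rows emitted: 7.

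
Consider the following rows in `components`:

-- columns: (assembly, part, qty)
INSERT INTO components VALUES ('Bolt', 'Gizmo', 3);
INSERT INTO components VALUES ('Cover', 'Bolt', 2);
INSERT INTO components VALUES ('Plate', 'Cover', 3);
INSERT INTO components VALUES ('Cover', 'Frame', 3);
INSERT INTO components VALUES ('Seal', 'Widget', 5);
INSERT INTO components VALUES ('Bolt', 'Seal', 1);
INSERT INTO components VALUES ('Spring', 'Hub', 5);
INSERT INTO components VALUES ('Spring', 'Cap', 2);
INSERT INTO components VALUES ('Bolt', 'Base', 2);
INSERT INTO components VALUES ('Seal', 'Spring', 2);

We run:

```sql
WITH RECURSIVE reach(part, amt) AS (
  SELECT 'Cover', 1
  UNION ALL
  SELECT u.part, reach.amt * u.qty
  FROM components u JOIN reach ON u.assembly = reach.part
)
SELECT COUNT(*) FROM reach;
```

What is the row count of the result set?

Base: (Cover, amt=1).
Iteration 1: components of {Cover} -> Bolt = 1*2 = 2, Frame = 1*3 = 3.
Iteration 2: components of {Bolt,Frame} -> Base = 2*2 = 4, Gizmo = 2*3 = 6, Seal = 2*1 = 2.
Iteration 3: components of {Base,Gizmo,Seal} -> Spring = 2*2 = 4, Widget = 2*5 = 10.
Iteration 4: components of {Spring,Widget} -> Cap = 4*2 = 8, Hub = 4*5 = 20.
Iteration 5: no further components; recursion stops.
Total rows emitted: 10.

10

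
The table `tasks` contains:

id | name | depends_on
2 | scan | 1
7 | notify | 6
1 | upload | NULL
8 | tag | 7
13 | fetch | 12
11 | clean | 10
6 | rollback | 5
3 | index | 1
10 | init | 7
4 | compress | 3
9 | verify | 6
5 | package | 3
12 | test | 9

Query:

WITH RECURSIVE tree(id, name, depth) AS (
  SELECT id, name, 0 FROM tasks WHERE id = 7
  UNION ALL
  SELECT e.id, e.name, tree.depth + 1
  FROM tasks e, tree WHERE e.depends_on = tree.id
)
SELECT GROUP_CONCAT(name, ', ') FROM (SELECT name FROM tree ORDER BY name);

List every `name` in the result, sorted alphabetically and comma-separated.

clean, init, notify, tag

Base: id=7 (notify) at depth 0.
Iteration 1: rows with depends_on in {7} -> tag (id 8, depth 1), init (id 10, depth 1).
Iteration 2: rows with depends_on in {8,10} -> clean (id 11, depth 2).
Iteration 3: no rows with depends_on in {11}; recursion stops.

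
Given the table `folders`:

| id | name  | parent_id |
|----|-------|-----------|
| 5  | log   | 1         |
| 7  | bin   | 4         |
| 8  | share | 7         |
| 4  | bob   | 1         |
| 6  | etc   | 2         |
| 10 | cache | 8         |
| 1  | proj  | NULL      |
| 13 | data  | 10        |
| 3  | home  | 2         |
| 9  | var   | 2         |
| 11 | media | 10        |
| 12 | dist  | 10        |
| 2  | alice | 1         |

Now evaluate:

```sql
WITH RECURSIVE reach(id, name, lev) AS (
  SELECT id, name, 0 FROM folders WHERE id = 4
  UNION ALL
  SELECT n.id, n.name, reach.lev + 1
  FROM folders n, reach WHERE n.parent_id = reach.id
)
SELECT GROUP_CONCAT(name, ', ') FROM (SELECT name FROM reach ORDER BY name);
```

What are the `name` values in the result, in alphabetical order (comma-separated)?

bin, bob, cache, data, dist, media, share

Base: id=4 (bob) at lev 0.
Iteration 1: rows with parent_id in {4} -> bin (id 7, lev 1).
Iteration 2: rows with parent_id in {7} -> share (id 8, lev 2).
Iteration 3: rows with parent_id in {8} -> cache (id 10, lev 3).
Iteration 4: rows with parent_id in {10} -> media (id 11, lev 4), dist (id 12, lev 4), data (id 13, lev 4).
Iteration 5: no rows with parent_id in {11,12,13}; recursion stops.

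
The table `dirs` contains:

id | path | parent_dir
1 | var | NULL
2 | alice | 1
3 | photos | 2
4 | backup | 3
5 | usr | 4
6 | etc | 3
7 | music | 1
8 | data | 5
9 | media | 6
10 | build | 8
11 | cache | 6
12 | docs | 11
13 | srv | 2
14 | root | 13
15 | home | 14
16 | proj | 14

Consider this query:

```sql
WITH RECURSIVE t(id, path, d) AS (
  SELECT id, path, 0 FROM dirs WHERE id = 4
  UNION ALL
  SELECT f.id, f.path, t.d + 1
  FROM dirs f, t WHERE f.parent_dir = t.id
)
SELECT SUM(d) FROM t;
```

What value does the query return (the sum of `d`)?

Base: id=4 (backup) at d 0.
Iteration 1: rows with parent_dir in {4} -> usr (id 5, d 1).
Iteration 2: rows with parent_dir in {5} -> data (id 8, d 2).
Iteration 3: rows with parent_dir in {8} -> build (id 10, d 3).
Iteration 4: no rows with parent_dir in {10}; recursion stops.
SUM(d) = 0 + 1 + 2 + 3 = 6.

6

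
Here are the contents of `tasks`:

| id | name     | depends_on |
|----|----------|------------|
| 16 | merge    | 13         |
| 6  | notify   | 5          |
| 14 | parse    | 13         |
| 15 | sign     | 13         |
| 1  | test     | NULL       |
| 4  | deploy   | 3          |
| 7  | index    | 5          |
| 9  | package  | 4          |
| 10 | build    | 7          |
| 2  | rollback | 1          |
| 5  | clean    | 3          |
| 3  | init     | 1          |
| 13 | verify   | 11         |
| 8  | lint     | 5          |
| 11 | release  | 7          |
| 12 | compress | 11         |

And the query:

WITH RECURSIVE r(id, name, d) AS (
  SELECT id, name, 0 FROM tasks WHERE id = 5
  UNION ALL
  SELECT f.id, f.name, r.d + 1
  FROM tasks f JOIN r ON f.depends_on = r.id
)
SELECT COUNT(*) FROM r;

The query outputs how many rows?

11

Base: id=5 (clean) at d 0.
Iteration 1: rows with depends_on in {5} -> notify (id 6, d 1), index (id 7, d 1), lint (id 8, d 1).
Iteration 2: rows with depends_on in {6,7,8} -> build (id 10, d 2), release (id 11, d 2).
Iteration 3: rows with depends_on in {10,11} -> compress (id 12, d 3), verify (id 13, d 3).
Iteration 4: rows with depends_on in {12,13} -> parse (id 14, d 4), sign (id 15, d 4), merge (id 16, d 4).
Iteration 5: no rows with depends_on in {14,15,16}; recursion stops.
Total rows emitted: 11.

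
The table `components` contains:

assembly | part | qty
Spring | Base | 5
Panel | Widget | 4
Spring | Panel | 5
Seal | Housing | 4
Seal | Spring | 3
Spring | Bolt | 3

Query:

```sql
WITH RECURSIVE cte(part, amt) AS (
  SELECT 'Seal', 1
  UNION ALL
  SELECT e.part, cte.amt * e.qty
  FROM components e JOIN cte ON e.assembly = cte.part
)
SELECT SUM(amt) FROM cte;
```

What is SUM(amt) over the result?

Base: (Seal, amt=1).
Iteration 1: components of {Seal} -> Housing = 1*4 = 4, Spring = 1*3 = 3.
Iteration 2: components of {Housing,Spring} -> Base = 3*5 = 15, Bolt = 3*3 = 9, Panel = 3*5 = 15.
Iteration 3: components of {Base,Bolt,Panel} -> Widget = 15*4 = 60.
Iteration 4: no further components; recursion stops.
SUM(amt) = 1 + 3 + 4 + 9 + 15 + 15 + 60 = 107.

107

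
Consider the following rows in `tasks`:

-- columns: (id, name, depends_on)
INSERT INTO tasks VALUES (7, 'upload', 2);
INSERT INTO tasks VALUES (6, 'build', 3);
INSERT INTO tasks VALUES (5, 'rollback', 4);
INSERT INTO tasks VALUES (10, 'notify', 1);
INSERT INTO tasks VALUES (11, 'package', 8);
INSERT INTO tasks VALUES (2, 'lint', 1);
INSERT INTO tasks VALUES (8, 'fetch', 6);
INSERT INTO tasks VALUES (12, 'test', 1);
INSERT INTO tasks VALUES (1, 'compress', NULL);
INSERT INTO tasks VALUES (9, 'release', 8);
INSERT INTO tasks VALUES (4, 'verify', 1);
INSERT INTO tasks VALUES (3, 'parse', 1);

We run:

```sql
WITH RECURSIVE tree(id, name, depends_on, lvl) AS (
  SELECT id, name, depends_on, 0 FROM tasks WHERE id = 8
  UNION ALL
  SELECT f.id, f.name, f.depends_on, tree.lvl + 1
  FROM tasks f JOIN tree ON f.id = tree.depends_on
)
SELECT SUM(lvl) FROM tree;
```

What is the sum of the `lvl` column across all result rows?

Base: id=8 (fetch), depends_on=6, lvl 0.
Iteration 1: join on id=6 -> build (id 6, depends_on=3, lvl 1).
Iteration 2: join on id=3 -> parse (id 3, depends_on=1, lvl 2).
Iteration 3: join on id=1 -> compress (id 1, depends_on=NULL, lvl 3).
Iteration 4: depends_on is NULL; no match; recursion stops.
SUM(lvl) = 0 + 1 + 2 + 3 = 6.

6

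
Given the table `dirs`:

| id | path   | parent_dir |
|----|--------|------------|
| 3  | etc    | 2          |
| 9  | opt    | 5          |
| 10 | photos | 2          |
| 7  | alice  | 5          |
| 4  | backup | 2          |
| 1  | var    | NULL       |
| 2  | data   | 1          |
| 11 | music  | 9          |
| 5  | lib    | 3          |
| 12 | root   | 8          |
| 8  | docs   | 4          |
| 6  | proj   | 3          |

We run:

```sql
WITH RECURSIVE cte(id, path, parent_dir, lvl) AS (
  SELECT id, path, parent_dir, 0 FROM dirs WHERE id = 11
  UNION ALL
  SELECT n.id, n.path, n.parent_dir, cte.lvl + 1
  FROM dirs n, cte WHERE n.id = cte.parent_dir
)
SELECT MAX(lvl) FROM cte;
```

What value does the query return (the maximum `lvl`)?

5

Base: id=11 (music), parent_dir=9, lvl 0.
Iteration 1: join on id=9 -> opt (id 9, parent_dir=5, lvl 1).
Iteration 2: join on id=5 -> lib (id 5, parent_dir=3, lvl 2).
Iteration 3: join on id=3 -> etc (id 3, parent_dir=2, lvl 3).
Iteration 4: join on id=2 -> data (id 2, parent_dir=1, lvl 4).
Iteration 5: join on id=1 -> var (id 1, parent_dir=NULL, lvl 5).
Iteration 6: parent_dir is NULL; no match; recursion stops.
lvl values: 0, 1, 2, 3, 4, 5; the maximum is 5.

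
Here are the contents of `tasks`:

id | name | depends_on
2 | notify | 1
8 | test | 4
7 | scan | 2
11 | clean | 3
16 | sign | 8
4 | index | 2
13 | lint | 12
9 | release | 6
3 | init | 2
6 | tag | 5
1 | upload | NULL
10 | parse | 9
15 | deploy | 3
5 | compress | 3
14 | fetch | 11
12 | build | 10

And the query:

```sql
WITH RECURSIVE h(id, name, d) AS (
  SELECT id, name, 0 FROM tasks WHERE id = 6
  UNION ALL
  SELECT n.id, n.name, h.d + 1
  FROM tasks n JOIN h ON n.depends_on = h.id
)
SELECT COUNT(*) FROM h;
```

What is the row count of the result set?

5

Base: id=6 (tag) at d 0.
Iteration 1: rows with depends_on in {6} -> release (id 9, d 1).
Iteration 2: rows with depends_on in {9} -> parse (id 10, d 2).
Iteration 3: rows with depends_on in {10} -> build (id 12, d 3).
Iteration 4: rows with depends_on in {12} -> lint (id 13, d 4).
Iteration 5: no rows with depends_on in {13}; recursion stops.
Total rows emitted: 5.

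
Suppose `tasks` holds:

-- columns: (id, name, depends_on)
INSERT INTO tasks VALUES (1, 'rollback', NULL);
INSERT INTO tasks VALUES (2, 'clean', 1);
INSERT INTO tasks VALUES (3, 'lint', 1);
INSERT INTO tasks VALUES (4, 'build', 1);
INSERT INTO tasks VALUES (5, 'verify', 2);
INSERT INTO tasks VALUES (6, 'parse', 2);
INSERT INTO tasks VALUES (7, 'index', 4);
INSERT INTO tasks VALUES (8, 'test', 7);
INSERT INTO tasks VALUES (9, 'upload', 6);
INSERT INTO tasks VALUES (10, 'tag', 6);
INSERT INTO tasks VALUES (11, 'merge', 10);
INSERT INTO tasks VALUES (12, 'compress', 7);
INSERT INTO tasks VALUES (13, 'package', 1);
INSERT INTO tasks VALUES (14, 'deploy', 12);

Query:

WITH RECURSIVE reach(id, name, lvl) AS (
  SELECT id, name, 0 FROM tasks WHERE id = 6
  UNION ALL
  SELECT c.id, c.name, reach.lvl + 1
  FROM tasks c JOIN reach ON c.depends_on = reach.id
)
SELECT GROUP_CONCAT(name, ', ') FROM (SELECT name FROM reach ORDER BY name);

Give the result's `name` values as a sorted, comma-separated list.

Base: id=6 (parse) at lvl 0.
Iteration 1: rows with depends_on in {6} -> upload (id 9, lvl 1), tag (id 10, lvl 1).
Iteration 2: rows with depends_on in {9,10} -> merge (id 11, lvl 2).
Iteration 3: no rows with depends_on in {11}; recursion stops.

merge, parse, tag, upload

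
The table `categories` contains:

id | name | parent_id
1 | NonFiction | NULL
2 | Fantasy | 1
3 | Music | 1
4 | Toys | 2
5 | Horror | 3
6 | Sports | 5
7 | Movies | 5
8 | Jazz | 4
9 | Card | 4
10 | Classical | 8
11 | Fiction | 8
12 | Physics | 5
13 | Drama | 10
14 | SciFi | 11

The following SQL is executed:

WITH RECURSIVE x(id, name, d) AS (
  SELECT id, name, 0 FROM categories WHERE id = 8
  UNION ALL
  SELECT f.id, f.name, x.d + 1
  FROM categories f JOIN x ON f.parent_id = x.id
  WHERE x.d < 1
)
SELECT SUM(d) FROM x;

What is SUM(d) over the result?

2

Base: id=8 (Jazz) at d 0.
Iteration 1: rows with parent_id in {8} -> Classical (id 10, d 1), Fiction (id 11, d 1).
Iteration 2: d < 1 fails for all current rows; recursion stops.
SUM(d) = 0 + 1 + 1 = 2.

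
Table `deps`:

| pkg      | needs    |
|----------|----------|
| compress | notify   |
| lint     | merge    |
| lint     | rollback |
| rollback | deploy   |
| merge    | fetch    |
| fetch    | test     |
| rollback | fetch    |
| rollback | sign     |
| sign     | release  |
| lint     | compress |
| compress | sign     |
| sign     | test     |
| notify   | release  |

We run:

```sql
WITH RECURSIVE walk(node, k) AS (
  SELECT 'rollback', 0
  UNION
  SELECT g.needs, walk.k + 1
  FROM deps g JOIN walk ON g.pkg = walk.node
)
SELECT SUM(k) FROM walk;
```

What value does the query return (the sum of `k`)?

7

Base: (rollback, k=0).
Iteration 1: edges from {rollback} -> (deploy, k=1), (fetch, k=1), (sign, k=1).
Iteration 2: edges from {deploy,fetch,sign} -> (release, k=2), (test, k=2). [UNION drops 1 duplicate row(s)]
Iteration 3: no outgoing edges from {release,test}; recursion stops.
SUM(k) = 0 + 1 + 1 + 1 + 2 + 2 = 7.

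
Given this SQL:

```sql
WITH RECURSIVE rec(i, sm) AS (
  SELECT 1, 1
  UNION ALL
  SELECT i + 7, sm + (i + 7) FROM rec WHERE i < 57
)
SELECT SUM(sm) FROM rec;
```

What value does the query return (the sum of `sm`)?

885

Base: i=1, sm=1.
Iteration 1: 1 < 57 holds -> i = 1 + 7 = 8, sm = 1 + 8 = 9.
Iteration 2: 8 < 57 holds -> i = 8 + 7 = 15, sm = 9 + 15 = 24.
Iteration 3: 15 < 57 holds -> i = 15 + 7 = 22, sm = 24 + 22 = 46.
Iteration 4: 22 < 57 holds -> i = 22 + 7 = 29, sm = 46 + 29 = 75.
Iteration 5: 29 < 57 holds -> i = 29 + 7 = 36, sm = 75 + 36 = 111.
Iteration 6: 36 < 57 holds -> i = 36 + 7 = 43, sm = 111 + 43 = 154.
Iteration 7: 43 < 57 holds -> i = 43 + 7 = 50, sm = 154 + 50 = 204.
Iteration 8: 50 < 57 holds -> i = 50 + 7 = 57, sm = 204 + 57 = 261.
Iteration 9: 57 < 57 fails; recursion stops.
SUM(sm) = 1 + 9 + 24 + 46 + 75 + 111 + 154 + 204 + 261 = 885.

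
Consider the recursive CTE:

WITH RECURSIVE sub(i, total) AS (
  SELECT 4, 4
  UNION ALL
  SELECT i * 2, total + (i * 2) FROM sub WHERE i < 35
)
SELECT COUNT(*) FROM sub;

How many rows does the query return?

Base: i=4, total=4.
Iteration 1: 4 < 35 holds -> i = 4 * 2 = 8, total = 4 + 8 = 12.
Iteration 2: 8 < 35 holds -> i = 8 * 2 = 16, total = 12 + 16 = 28.
Iteration 3: 16 < 35 holds -> i = 16 * 2 = 32, total = 28 + 32 = 60.
Iteration 4: 32 < 35 holds -> i = 32 * 2 = 64, total = 60 + 64 = 124.
Iteration 5: 64 < 35 fails; recursion stops.
Total rows emitted: 5.

5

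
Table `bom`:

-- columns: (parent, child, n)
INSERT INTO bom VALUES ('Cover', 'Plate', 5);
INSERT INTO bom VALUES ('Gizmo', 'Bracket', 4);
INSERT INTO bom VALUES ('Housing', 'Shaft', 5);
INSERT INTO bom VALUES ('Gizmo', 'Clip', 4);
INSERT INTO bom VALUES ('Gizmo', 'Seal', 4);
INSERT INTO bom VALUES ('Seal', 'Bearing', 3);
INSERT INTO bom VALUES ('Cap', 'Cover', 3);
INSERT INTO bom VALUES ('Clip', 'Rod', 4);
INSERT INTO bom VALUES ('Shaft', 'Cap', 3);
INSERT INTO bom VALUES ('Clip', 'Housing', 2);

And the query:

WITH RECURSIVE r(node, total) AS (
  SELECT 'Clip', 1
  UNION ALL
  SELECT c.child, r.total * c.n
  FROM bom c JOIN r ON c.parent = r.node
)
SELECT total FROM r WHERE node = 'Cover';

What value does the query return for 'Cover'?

Base: (Clip, total=1).
Iteration 1: components of {Clip} -> Housing = 1*2 = 2, Rod = 1*4 = 4.
Iteration 2: components of {Housing,Rod} -> Shaft = 2*5 = 10.
Iteration 3: components of {Shaft} -> Cap = 10*3 = 30.
Iteration 4: components of {Cap} -> Cover = 30*3 = 90.
Iteration 5: components of {Cover} -> Plate = 90*5 = 450.
Iteration 6: no further components; recursion stops.

90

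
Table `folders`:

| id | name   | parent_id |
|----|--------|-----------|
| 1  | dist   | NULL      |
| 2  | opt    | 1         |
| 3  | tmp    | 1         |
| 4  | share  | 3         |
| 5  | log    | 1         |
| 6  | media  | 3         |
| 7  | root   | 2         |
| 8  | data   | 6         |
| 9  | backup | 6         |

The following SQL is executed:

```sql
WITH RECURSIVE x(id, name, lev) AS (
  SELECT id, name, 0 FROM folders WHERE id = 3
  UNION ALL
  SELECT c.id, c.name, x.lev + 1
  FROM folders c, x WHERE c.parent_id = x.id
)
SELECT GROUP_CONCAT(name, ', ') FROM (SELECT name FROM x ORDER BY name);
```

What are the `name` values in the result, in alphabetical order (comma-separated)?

backup, data, media, share, tmp

Base: id=3 (tmp) at lev 0.
Iteration 1: rows with parent_id in {3} -> share (id 4, lev 1), media (id 6, lev 1).
Iteration 2: rows with parent_id in {4,6} -> data (id 8, lev 2), backup (id 9, lev 2).
Iteration 3: no rows with parent_id in {8,9}; recursion stops.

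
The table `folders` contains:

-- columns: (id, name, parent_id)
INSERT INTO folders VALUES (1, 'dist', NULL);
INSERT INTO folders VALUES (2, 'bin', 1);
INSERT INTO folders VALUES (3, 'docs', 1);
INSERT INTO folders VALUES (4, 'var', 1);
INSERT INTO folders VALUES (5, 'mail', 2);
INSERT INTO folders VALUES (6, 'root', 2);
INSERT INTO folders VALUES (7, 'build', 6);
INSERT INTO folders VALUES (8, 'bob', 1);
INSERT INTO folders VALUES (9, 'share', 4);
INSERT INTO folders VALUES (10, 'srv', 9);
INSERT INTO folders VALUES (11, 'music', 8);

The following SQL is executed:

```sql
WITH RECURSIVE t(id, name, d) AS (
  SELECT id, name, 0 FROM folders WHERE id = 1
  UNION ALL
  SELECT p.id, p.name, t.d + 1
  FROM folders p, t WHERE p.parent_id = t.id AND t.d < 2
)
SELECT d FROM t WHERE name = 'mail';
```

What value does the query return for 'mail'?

2

Base: id=1 (dist) at d 0.
Iteration 1: rows with parent_id in {1} -> bin (id 2, d 1), docs (id 3, d 1), var (id 4, d 1), bob (id 8, d 1).
Iteration 2: rows with parent_id in {2,3,4,8} -> mail (id 5, d 2), root (id 6, d 2), share (id 9, d 2), music (id 11, d 2).
Iteration 3: d < 2 fails for all current rows; recursion stops.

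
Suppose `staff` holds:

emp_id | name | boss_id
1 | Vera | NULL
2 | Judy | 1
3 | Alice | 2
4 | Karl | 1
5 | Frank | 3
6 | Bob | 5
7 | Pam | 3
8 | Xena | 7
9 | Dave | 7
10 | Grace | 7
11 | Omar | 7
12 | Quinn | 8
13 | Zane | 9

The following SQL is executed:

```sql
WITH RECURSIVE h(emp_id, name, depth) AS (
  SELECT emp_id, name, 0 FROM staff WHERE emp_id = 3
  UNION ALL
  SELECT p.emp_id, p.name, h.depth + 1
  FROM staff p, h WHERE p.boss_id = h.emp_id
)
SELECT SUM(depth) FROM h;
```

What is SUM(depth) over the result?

18

Base: emp_id=3 (Alice) at depth 0.
Iteration 1: rows with boss_id in {3} -> Frank (id 5, depth 1), Pam (id 7, depth 1).
Iteration 2: rows with boss_id in {5,7} -> Bob (id 6, depth 2), Xena (id 8, depth 2), Dave (id 9, depth 2), Grace (id 10, depth 2), Omar (id 11, depth 2).
Iteration 3: rows with boss_id in {6,8,9,10,11} -> Quinn (id 12, depth 3), Zane (id 13, depth 3).
Iteration 4: no rows with boss_id in {12,13}; recursion stops.
SUM(depth) = 0 + 1 + 1 + 2 + 2 + 2 + 2 + 2 + 3 + 3 = 18.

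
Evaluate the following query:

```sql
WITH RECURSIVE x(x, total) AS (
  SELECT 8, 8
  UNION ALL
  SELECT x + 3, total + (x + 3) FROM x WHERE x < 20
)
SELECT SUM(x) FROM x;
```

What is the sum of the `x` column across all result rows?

70

Base: x=8, total=8.
Iteration 1: 8 < 20 holds -> x = 8 + 3 = 11, total = 8 + 11 = 19.
Iteration 2: 11 < 20 holds -> x = 11 + 3 = 14, total = 19 + 14 = 33.
Iteration 3: 14 < 20 holds -> x = 14 + 3 = 17, total = 33 + 17 = 50.
Iteration 4: 17 < 20 holds -> x = 17 + 3 = 20, total = 50 + 20 = 70.
Iteration 5: 20 < 20 fails; recursion stops.
SUM(x) = 8 + 11 + 14 + 17 + 20 = 70.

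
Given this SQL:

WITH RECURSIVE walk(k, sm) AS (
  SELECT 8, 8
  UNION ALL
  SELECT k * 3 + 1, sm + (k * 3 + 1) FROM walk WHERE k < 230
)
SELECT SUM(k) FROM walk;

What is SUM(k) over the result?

Base: k=8, sm=8.
Iteration 1: 8 < 230 holds -> k = 8 * 3 + 1 = 25, sm = 8 + 25 = 33.
Iteration 2: 25 < 230 holds -> k = 25 * 3 + 1 = 76, sm = 33 + 76 = 109.
Iteration 3: 76 < 230 holds -> k = 76 * 3 + 1 = 229, sm = 109 + 229 = 338.
Iteration 4: 229 < 230 holds -> k = 229 * 3 + 1 = 688, sm = 338 + 688 = 1026.
Iteration 5: 688 < 230 fails; recursion stops.
SUM(k) = 8 + 25 + 76 + 229 + 688 = 1026.

1026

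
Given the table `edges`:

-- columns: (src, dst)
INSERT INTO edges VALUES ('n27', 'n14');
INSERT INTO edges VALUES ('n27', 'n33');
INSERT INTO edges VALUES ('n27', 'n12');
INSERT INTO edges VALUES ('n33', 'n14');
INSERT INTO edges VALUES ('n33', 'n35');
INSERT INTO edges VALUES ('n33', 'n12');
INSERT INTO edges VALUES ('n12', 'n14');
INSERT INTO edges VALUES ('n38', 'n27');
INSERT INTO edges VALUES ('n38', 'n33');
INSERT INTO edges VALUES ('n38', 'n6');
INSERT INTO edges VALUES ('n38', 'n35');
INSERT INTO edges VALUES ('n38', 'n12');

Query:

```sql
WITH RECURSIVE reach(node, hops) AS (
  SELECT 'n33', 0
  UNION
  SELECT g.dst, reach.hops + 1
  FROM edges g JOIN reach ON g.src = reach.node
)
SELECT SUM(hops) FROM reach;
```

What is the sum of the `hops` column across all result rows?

Base: (n33, hops=0).
Iteration 1: edges from {n33} -> (n12, hops=1), (n14, hops=1), (n35, hops=1).
Iteration 2: edges from {n12,n14,n35} -> (n14, hops=2).
Iteration 3: no outgoing edges from {n14}; recursion stops.
SUM(hops) = 0 + 1 + 1 + 1 + 2 = 5.

5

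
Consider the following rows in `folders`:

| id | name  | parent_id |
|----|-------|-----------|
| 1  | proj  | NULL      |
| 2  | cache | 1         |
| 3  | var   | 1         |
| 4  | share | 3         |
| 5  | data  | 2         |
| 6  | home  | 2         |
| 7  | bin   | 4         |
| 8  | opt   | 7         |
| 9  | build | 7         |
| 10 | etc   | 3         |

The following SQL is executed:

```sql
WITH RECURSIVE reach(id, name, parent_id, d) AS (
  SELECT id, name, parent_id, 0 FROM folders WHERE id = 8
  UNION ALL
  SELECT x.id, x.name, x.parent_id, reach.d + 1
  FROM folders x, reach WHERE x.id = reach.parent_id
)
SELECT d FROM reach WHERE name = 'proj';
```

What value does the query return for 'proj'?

4

Base: id=8 (opt), parent_id=7, d 0.
Iteration 1: join on id=7 -> bin (id 7, parent_id=4, d 1).
Iteration 2: join on id=4 -> share (id 4, parent_id=3, d 2).
Iteration 3: join on id=3 -> var (id 3, parent_id=1, d 3).
Iteration 4: join on id=1 -> proj (id 1, parent_id=NULL, d 4).
Iteration 5: parent_id is NULL; no match; recursion stops.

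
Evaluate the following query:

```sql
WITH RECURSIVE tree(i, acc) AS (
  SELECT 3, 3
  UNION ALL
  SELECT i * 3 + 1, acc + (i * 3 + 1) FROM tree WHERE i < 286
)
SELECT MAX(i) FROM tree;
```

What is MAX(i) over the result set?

850

Base: i=3, acc=3.
Iteration 1: 3 < 286 holds -> i = 3 * 3 + 1 = 10, acc = 3 + 10 = 13.
Iteration 2: 10 < 286 holds -> i = 10 * 3 + 1 = 31, acc = 13 + 31 = 44.
Iteration 3: 31 < 286 holds -> i = 31 * 3 + 1 = 94, acc = 44 + 94 = 138.
Iteration 4: 94 < 286 holds -> i = 94 * 3 + 1 = 283, acc = 138 + 283 = 421.
Iteration 5: 283 < 286 holds -> i = 283 * 3 + 1 = 850, acc = 421 + 850 = 1271.
Iteration 6: 850 < 286 fails; recursion stops.
i values: 3, 10, 31, 94, 283, 850; the maximum is 850.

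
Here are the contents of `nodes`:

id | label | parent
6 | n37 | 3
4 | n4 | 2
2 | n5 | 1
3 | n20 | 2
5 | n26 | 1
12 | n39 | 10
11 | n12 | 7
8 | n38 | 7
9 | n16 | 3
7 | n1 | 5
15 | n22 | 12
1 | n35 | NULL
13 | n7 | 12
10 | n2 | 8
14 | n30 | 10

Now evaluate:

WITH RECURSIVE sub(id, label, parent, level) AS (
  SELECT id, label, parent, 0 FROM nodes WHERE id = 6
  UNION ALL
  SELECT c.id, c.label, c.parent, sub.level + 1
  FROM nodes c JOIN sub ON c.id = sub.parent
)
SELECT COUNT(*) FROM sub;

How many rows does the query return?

Base: id=6 (n37), parent=3, level 0.
Iteration 1: join on id=3 -> n20 (id 3, parent=2, level 1).
Iteration 2: join on id=2 -> n5 (id 2, parent=1, level 2).
Iteration 3: join on id=1 -> n35 (id 1, parent=NULL, level 3).
Iteration 4: parent is NULL; no match; recursion stops.
Total rows emitted: 4.

4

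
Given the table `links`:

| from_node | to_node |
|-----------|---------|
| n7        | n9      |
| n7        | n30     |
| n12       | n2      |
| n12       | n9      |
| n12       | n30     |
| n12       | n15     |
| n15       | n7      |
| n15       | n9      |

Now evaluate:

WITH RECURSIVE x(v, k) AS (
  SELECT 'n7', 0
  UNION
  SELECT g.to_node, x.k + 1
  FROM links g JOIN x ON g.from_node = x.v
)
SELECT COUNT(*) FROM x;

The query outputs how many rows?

3

Base: (n7, k=0).
Iteration 1: edges from {n7} -> (n30, k=1), (n9, k=1).
Iteration 2: no outgoing edges from {n30,n9}; recursion stops.
Total rows emitted: 3.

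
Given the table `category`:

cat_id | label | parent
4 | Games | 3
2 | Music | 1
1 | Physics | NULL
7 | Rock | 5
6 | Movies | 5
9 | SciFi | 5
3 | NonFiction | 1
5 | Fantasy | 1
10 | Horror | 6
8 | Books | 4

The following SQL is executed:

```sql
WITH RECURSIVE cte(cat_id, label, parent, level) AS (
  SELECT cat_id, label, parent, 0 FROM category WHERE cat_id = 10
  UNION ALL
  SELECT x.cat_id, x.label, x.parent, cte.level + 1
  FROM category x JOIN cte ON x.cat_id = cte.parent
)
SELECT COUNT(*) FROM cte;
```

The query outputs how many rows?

4

Base: cat_id=10 (Horror), parent=6, level 0.
Iteration 1: join on cat_id=6 -> Movies (id 6, parent=5, level 1).
Iteration 2: join on cat_id=5 -> Fantasy (id 5, parent=1, level 2).
Iteration 3: join on cat_id=1 -> Physics (id 1, parent=NULL, level 3).
Iteration 4: parent is NULL; no match; recursion stops.
Total rows emitted: 4.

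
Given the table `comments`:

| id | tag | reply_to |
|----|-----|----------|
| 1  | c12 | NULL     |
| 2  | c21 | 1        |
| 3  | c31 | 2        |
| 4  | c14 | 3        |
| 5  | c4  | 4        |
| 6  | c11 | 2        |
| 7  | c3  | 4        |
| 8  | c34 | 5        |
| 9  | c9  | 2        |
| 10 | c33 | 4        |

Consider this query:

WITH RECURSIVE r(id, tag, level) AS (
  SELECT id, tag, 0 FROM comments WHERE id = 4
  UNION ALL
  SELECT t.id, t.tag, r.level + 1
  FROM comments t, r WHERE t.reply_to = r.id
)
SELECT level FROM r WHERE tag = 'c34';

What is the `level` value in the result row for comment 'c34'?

2

Base: id=4 (c14) at level 0.
Iteration 1: rows with reply_to in {4} -> c4 (id 5, level 1), c3 (id 7, level 1), c33 (id 10, level 1).
Iteration 2: rows with reply_to in {5,7,10} -> c34 (id 8, level 2).
Iteration 3: no rows with reply_to in {8}; recursion stops.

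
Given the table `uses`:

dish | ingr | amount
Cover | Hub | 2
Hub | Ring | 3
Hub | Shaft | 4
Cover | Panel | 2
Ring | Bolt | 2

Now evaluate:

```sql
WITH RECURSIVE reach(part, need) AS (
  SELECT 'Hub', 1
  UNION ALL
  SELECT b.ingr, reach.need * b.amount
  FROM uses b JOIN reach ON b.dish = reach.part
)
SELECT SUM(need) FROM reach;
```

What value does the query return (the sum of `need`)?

Base: (Hub, need=1).
Iteration 1: components of {Hub} -> Ring = 1*3 = 3, Shaft = 1*4 = 4.
Iteration 2: components of {Ring,Shaft} -> Bolt = 3*2 = 6.
Iteration 3: no further components; recursion stops.
SUM(need) = 1 + 3 + 4 + 6 = 14.

14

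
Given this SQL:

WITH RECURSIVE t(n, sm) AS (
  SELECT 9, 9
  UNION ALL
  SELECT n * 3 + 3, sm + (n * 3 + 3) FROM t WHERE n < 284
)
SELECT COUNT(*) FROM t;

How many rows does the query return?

5

Base: n=9, sm=9.
Iteration 1: 9 < 284 holds -> n = 9 * 3 + 3 = 30, sm = 9 + 30 = 39.
Iteration 2: 30 < 284 holds -> n = 30 * 3 + 3 = 93, sm = 39 + 93 = 132.
Iteration 3: 93 < 284 holds -> n = 93 * 3 + 3 = 282, sm = 132 + 282 = 414.
Iteration 4: 282 < 284 holds -> n = 282 * 3 + 3 = 849, sm = 414 + 849 = 1263.
Iteration 5: 849 < 284 fails; recursion stops.
Total rows emitted: 5.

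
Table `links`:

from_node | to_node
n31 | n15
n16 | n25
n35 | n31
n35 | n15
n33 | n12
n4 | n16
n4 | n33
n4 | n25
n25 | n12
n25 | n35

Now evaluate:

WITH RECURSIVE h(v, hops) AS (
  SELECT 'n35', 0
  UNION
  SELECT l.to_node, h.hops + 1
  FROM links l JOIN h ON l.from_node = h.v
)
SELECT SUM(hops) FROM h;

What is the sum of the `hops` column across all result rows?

Base: (n35, hops=0).
Iteration 1: edges from {n35} -> (n15, hops=1), (n31, hops=1).
Iteration 2: edges from {n15,n31} -> (n15, hops=2).
Iteration 3: no outgoing edges from {n15}; recursion stops.
SUM(hops) = 0 + 1 + 1 + 2 = 4.

4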